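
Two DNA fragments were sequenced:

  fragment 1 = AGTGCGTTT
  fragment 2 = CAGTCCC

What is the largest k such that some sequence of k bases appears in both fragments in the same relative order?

4

Let dp[i][j] be the LCS length of the first i bases of fragment 1 and the first j bases of fragment 2. dp[i][j] = dp[i-1][j-1]+1 when the i-th and j-th bases match, else max(dp[i-1][j], dp[i][j-1]).
    ·  C  A  G  T  C  C  C
 ·  0  0  0  0  0  0  0  0
 A  0  0  1  1  1  1  1  1
 G  0  0  1  2  2  2  2  2
 T  0  0  1  2  3  3  3  3
 G  0  0  1  2  3  3  3  3
 C  0  1  1  2  3  4  4  4
 G  0  1  1  2  3  4  4  4
 T  0  1  1  2  3  4  4  4
 T  0  1  1  2  3  4  4  4
 T  0  1  1  2  3  4  4  4
dp[9][7] = 4. One LCS (by backtracking along matches): AGTC.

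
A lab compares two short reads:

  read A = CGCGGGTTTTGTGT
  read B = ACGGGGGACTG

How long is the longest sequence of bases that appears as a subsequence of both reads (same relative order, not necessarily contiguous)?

Pick C at read A[1]=read B[2], G at read A[2]=read B[3], G at read A[4]=read B[4], G at read A[5]=read B[5], G at read A[6]=read B[6], G at read A[11]=read B[7], T at read A[12]=read B[10], G at read A[13]=read B[11]; all 8 bases appear in both, in order. The LCS DP gives dp[14][11] = 8, so this is optimal.

8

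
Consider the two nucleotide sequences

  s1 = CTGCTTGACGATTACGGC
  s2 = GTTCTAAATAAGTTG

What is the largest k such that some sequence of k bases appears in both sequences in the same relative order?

9

Taking T [2,3], C [4,4], T [5,5], T [6,9], A [8,11], G [10,12], T [12,13], T [13,14], G [17,15] gives a common subsequence of length 9, and the DP table's final entry dp[18][15] is also 9, so no common subsequence is longer.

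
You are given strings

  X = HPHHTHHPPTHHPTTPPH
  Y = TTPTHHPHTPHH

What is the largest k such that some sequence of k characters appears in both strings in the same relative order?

9

Taking P at X[2]=Y[3], T at X[5]=Y[4], H at X[6]=Y[5], H at X[7]=Y[6], P at X[9]=Y[7], H at X[12]=Y[8], T at X[15]=Y[9], P at X[16]=Y[10], H at X[18]=Y[12] gives a common subsequence of length 9. dp[18][12] = 9 confirms this is the maximum.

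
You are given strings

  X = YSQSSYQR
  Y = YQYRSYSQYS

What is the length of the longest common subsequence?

Let dp[i][j] be the LCS length of the first i characters of X and the first j characters of Y. dp[i][j] = dp[i-1][j-1]+1 when the i-th and j-th characters match, else max(dp[i-1][j], dp[i][j-1]).
    ·  Y  Q  Y  R  S  Y  S  Q  Y  S
 ·  0  0  0  0  0  0  0  0  0  0  0
 Y  0  1  1  1  1  1  1  1  1  1  1
 S  0  1  1  1  1  2  2  2  2  2  2
 Q  0  1  2  2  2  2  2  2  3  3  3
 S  0  1  2  2  2  3  3  3  3  3  4
 S  0  1  2  2  2  3  3  4  4  4  4
 Y  0  1  2  3  3  3  4  4  4  5  5
 Q  0  1  2  3  3  3  4  4  5  5  5
 R  0  1  2  3  4  4  4  4  5  5  5
dp[8][10] = 5. One LCS (by backtracking along matches): YQSSY.

5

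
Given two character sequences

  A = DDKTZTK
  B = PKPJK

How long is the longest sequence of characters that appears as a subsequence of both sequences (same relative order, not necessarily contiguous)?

2

Match K (A #3, B #2); then K (A #7, B #5) — 2 characters in the same relative order in both. The LCS DP gives dp[7][5] = 2, so this is optimal.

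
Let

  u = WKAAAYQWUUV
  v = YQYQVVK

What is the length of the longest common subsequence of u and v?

3

Let dp[i][j] be the LCS length of the first i characters of u and the first j characters of v. dp[i][j] = dp[i-1][j-1]+1 when the i-th and j-th characters match, else max(dp[i-1][j], dp[i][j-1]).
    ·  Y  Q  Y  Q  V  V  K
 ·  0  0  0  0  0  0  0  0
 W  0  0  0  0  0  0  0  0
 K  0  0  0  0  0  0  0  1
 A  0  0  0  0  0  0  0  1
 A  0  0  0  0  0  0  0  1
 A  0  0  0  0  0  0  0  1
 Y  0  1  1  1  1  1  1  1
 Q  0  1  2  2  2  2  2  2
 W  0  1  2  2  2  2  2  2
 U  0  1  2  2  2  2  2  2
 U  0  1  2  2  2  2  2  2
 V  0  1  2  2  2  3  3  3
dp[11][7] = 3. One LCS (by backtracking along matches): YQV.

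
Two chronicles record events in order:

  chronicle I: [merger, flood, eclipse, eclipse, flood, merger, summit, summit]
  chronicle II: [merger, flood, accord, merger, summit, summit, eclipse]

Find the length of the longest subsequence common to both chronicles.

One common subsequence of length 5: merger [1,1]; then flood [2,2]; then merger [6,4]; then summit [7,5]; then summit [8,6]. The LCS DP gives dp[8][7] = 5, so this is optimal.

5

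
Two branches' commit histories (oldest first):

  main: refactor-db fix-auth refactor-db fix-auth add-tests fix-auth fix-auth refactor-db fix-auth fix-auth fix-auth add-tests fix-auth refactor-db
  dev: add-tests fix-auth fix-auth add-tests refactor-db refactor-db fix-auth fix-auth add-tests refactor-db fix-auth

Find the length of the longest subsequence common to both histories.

Pick fix-auth (main #2, dev #2), fix-auth (main #4, dev #3), add-tests (main #5, dev #4), refactor-db (main #8, dev #6), fix-auth (main #10, dev #7), fix-auth (main #11, dev #8), add-tests (main #12, dev #9), fix-auth (main #13, dev #11); all 8 commits appear in both, in order. The LCS DP gives dp[14][11] = 8, so this is optimal.

8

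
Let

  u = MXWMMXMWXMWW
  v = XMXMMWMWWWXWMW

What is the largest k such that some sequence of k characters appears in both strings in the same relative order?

9

Pick M at u[1]=v[2]; then X at u[2]=v[3]; then M at u[4]=v[4]; then M at u[5]=v[5]; then M at u[7]=v[7]; then W at u[8]=v[10]; then X at u[9]=v[11]; then M at u[10]=v[13]; then W at u[12]=v[14]; all 9 characters appear in both, in order. Since dp[12][14] = 9, nothing longer is possible.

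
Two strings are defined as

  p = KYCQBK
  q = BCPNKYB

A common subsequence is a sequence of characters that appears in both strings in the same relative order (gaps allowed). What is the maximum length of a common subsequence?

Let dp[i][j] be the LCS length of the first i characters of p and the first j characters of q. dp[i][j] = dp[i-1][j-1]+1 when the i-th and j-th characters match, else max(dp[i-1][j], dp[i][j-1]).
    ·  B  C  P  N  K  Y  B
 ·  0  0  0  0  0  0  0  0
 K  0  0  0  0  0  1  1  1
 Y  0  0  0  0  0  1  2  2
 C  0  0  1  1  1  1  2  2
 Q  0  0  1  1  1  1  2  2
 B  0  1  1  1  1  1  2  3
 K  0  1  1  1  1  2  2  3
dp[6][7] = 3. One LCS (by backtracking along matches): KYB.

3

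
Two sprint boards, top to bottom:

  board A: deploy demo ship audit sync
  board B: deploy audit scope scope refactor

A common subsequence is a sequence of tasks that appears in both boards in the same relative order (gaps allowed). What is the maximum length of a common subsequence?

2

One common subsequence of length 2: deploy (board A #1, board B #1) → audit (board A #4, board B #2), and the DP table's final entry dp[5][5] is also 2, so no common subsequence is longer.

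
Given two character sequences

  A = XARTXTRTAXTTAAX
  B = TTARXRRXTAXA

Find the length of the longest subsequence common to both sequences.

8

Taking A at A[2]=B[3]; then R at A[3]=B[4]; then X at A[5]=B[5]; then R at A[7]=B[7]; then T at A[8]=B[9]; then A at A[9]=B[10]; then X at A[10]=B[11]; then A at A[14]=B[12] gives a common subsequence of length 8. The LCS DP gives dp[15][12] = 8, so this is optimal.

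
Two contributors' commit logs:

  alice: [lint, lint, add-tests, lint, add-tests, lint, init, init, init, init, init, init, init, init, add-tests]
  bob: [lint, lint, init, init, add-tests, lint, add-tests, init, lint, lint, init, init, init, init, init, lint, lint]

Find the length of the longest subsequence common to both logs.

Taking lint [1,1]; then lint [2,2]; then add-tests [3,5]; then lint [4,6]; then add-tests [5,7]; then lint [6,10]; then init [7,11]; then init [8,12]; then init [9,13]; then init [10,14]; then init [11,15] gives a common subsequence of length 11. The LCS DP gives dp[15][17] = 11, so this is optimal.

11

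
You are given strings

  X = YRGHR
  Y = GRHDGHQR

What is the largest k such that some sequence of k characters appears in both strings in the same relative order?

4

Let dp[i][j] be the LCS length of the first i characters of X and the first j characters of Y. dp[i][j] = dp[i-1][j-1]+1 when the i-th and j-th characters match, else max(dp[i-1][j], dp[i][j-1]).
    ·  G  R  H  D  G  H  Q  R
 ·  0  0  0  0  0  0  0  0  0
 Y  0  0  0  0  0  0  0  0  0
 R  0  0  1  1  1  1  1  1  1
 G  0  1  1  1  1  2  2  2  2
 H  0  1  1  2  2  2  3  3  3
 R  0  1  2  2  2  2  3  3  4
dp[5][8] = 4. One LCS (by backtracking along matches): RGHR.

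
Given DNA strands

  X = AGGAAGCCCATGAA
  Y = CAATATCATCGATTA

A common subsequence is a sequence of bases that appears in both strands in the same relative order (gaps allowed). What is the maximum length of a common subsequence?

One common subsequence of length 9: A (X #1, Y #2), A (X #4, Y #3), A (X #5, Y #5), C (X #9, Y #7), A (X #10, Y #8), T (X #11, Y #9), G (X #12, Y #11), A (X #13, Y #12), A (X #14, Y #15). The LCS DP gives dp[14][15] = 9, so this is optimal.

9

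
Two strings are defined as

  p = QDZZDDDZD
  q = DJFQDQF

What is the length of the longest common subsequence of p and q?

2

One common subsequence of length 2: Q at p[1]=q[4] → D at p[2]=q[5], and the DP table's final entry dp[9][7] is also 2, so no common subsequence is longer.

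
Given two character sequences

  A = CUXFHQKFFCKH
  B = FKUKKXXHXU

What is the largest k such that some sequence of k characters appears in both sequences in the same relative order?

4

Match U [2,3]; then K [7,4]; then K [11,5]; then H [12,8] — 4 characters in the same relative order in both. dp[12][10] = 4 confirms this is the maximum.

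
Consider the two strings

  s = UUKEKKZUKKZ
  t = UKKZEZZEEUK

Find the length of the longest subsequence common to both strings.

Match U [1,1]; then K [3,3]; then E [4,5]; then Z [7,7]; then U [8,10]; then K [10,11] — 6 characters in the same relative order in both. The LCS DP gives dp[11][11] = 6, so this is optimal.

6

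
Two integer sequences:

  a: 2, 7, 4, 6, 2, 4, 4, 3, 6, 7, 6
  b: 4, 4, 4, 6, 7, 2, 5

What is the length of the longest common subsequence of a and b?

Let dp[i][j] be the LCS length of the first i values of a and the first j values of b. dp[i][j] = dp[i-1][j-1]+1 when the i-th and j-th values match, else max(dp[i-1][j], dp[i][j-1]).
    ·  4  4  4  6  7  2  5
 ·  0  0  0  0  0  0  0  0
 2  0  0  0  0  0  0  1  1
 7  0  0  0  0  0  1  1  1
 4  0  1  1  1  1  1  1  1
 6  0  1  1  1  2  2  2  2
 2  0  1  1  1  2  2  3  3
 4  0  1  2  2  2  2  3  3
 4  0  1  2  3  3  3  3  3
 3  0  1  2  3  3  3  3  3
 6  0  1  2  3  4  4  4  4
 7  0  1  2  3  4  5  5  5
 6  0  1  2  3  4  5  5  5
dp[11][7] = 5. One LCS (by backtracking along matches): 4, 4, 4, 6, 7.

5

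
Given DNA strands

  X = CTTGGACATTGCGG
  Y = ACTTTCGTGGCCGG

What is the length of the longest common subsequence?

One common subsequence of length 9: C [1,2] → T [2,5] → T [3,8] → G [4,9] → G [5,10] → C [7,11] → C [12,12] → G [13,13] → G [14,14], and the DP table's final entry dp[14][14] is also 9, so no common subsequence is longer.

9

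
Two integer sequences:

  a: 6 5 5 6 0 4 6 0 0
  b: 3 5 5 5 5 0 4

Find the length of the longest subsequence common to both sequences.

4

Let dp[i][j] be the LCS length of the first i values of a and the first j values of b. dp[i][j] = dp[i-1][j-1]+1 when the i-th and j-th values match, else max(dp[i-1][j], dp[i][j-1]).
    ·  3  5  5  5  5  0  4
 ·  0  0  0  0  0  0  0  0
 6  0  0  0  0  0  0  0  0
 5  0  0  1  1  1  1  1  1
 5  0  0  1  2  2  2  2  2
 6  0  0  1  2  2  2  2  2
 0  0  0  1  2  2  2  3  3
 4  0  0  1  2  2  2  3  4
 6  0  0  1  2  2  2  3  4
 0  0  0  1  2  2  2  3  4
 0  0  0  1  2  2  2  3  4
dp[9][7] = 4. One LCS (by backtracking along matches): 5, 5, 0, 4.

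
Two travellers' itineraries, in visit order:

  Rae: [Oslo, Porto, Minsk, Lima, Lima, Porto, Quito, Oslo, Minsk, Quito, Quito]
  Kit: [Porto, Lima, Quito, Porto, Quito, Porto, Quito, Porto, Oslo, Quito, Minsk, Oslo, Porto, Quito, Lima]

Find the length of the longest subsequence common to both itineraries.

One common subsequence of length 7: Porto at Rae[2]=Kit[1]; then Lima at Rae[4]=Kit[2]; then Porto at Rae[6]=Kit[6]; then Quito at Rae[7]=Kit[7]; then Oslo at Rae[8]=Kit[9]; then Minsk at Rae[9]=Kit[11]; then Quito at Rae[10]=Kit[14], and the DP table's final entry dp[11][15] is also 7, so no common subsequence is longer.

7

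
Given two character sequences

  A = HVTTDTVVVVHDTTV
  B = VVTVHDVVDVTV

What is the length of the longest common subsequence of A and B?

8

Taking V (A #2, B #2) → T (A #3, B #3) → D (A #5, B #6) → V (A #7, B #7) → V (A #8, B #8) → V (A #10, B #10) → T (A #14, B #11) → V (A #15, B #12) gives a common subsequence of length 8. dp[15][12] = 8 confirms this is the maximum.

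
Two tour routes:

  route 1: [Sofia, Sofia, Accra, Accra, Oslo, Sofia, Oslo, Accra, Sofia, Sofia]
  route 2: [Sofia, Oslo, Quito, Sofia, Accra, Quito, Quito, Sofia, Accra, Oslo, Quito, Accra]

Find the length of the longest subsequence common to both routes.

Pick Sofia at route 1[1]=route 2[1], Sofia at route 1[2]=route 2[4], Accra at route 1[3]=route 2[5], Accra at route 1[4]=route 2[9], Oslo at route 1[5]=route 2[10], Accra at route 1[8]=route 2[12]; all 6 stops appear in both, in order. Since dp[10][12] = 6, nothing longer is possible.

6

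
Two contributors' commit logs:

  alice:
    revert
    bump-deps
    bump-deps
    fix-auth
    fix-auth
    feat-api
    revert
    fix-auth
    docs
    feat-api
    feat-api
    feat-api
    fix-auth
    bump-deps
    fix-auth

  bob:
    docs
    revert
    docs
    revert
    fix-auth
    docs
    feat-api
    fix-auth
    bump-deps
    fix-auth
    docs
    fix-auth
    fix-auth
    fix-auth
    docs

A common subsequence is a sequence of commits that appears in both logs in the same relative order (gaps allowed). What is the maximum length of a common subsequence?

Pick revert (alice #1, bob #2), then revert (alice #7, bob #4), then fix-auth (alice #8, bob #5), then docs (alice #9, bob #6), then feat-api (alice #12, bob #7), then fix-auth (alice #13, bob #8), then bump-deps (alice #14, bob #9), then fix-auth (alice #15, bob #14); all 8 commits appear in both, in order, and the DP table's final entry dp[15][15] is also 8, so no common subsequence is longer.

8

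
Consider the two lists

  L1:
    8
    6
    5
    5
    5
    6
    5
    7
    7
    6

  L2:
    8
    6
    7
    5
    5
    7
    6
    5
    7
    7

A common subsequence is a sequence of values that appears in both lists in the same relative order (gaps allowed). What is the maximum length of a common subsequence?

Let dp[i][j] be the LCS length of the first i values of L1 and the first j values of L2. dp[i][j] = dp[i-1][j-1]+1 when the i-th and j-th values match, else max(dp[i-1][j], dp[i][j-1]).
    ·  8  6  7  5  5  7  6  5  7  7
 ·  0  0  0  0  0  0  0  0  0  0  0
 8  0  1  1  1  1  1  1  1  1  1  1
 6  0  1  2  2  2  2  2  2  2  2  2
 5  0  1  2  2  3  3  3  3  3  3  3
 5  0  1  2  2  3  4  4  4  4  4  4
 5  0  1  2  2  3  4  4  4  5  5  5
 6  0  1  2  2  3  4  4  5  5  5  5
 5  0  1  2  2  3  4  4  5  6  6  6
 7  0  1  2  3  3  4  5  5  6  7  7
 7  0  1  2  3  3  4  5  5  6  7  8
 6  0  1  2  3  3  4  5  6  6  7  8
dp[10][10] = 8. One LCS (by backtracking along matches): 8, 6, 5, 5, 6, 5, 7, 7.

8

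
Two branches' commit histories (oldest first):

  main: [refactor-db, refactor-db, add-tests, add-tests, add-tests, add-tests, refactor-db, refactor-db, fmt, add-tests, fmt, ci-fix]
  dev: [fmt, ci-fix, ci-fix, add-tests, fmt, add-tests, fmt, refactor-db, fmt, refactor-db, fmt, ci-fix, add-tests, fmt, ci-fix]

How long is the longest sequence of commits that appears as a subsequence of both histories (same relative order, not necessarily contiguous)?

Pick add-tests (main #3, dev #4), then add-tests (main #4, dev #6), then refactor-db (main #7, dev #8), then refactor-db (main #8, dev #10), then fmt (main #9, dev #11), then add-tests (main #10, dev #13), then fmt (main #11, dev #14), then ci-fix (main #12, dev #15); all 8 commits appear in both, in order. Since dp[12][15] = 8, nothing longer is possible.

8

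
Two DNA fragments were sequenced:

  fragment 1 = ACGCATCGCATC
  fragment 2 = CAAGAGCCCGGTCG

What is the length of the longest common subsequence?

7

Match A [1,5] → C [2,7] → C [4,8] → C [7,9] → G [8,11] → T [11,12] → C [12,13] — 7 bases in the same relative order in both. Since dp[12][14] = 7, nothing longer is possible.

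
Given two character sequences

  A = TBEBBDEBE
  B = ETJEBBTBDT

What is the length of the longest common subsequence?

Let dp[i][j] be the LCS length of the first i characters of A and the first j characters of B. dp[i][j] = dp[i-1][j-1]+1 when the i-th and j-th characters match, else max(dp[i-1][j], dp[i][j-1]).
    ·  E  T  J  E  B  B  T  B  D  T
 ·  0  0  0  0  0  0  0  0  0  0  0
 T  0  0  1  1  1  1  1  1  1  1  1
 B  0  0  1  1  1  2  2  2  2  2  2
 E  0  1  1  1  2  2  2  2  2  2  2
 B  0  1  1  1  2  3  3  3  3  3  3
 B  0  1  1  1  2  3  4  4  4  4  4
 D  0  1  1  1  2  3  4  4  4  5  5
 E  0  1  1  1  2  3  4  4  4  5  5
 B  0  1  1  1  2  3  4  4  5  5  5
 E  0  1  1  1  2  3  4  4  5  5  5
dp[9][10] = 5. One LCS (by backtracking along matches): TBBBD.

5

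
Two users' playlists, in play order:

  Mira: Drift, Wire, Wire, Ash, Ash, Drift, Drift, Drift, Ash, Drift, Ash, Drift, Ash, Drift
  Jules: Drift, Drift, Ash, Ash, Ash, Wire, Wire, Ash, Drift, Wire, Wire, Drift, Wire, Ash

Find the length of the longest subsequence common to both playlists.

7

Pick Drift at Mira[1]=Jules[2], Wire at Mira[2]=Jules[6], Wire at Mira[3]=Jules[7], Ash at Mira[5]=Jules[8], Drift at Mira[6]=Jules[9], Drift at Mira[7]=Jules[12], Ash at Mira[13]=Jules[14]; all 7 songs appear in both, in order. dp[14][14] = 7 confirms this is the maximum.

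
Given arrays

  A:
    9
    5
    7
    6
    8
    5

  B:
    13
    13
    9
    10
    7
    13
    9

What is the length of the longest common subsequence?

2

Match 9 at A[1]=B[3], 7 at A[3]=B[5] — 2 values in the same relative order in both. The LCS DP gives dp[6][7] = 2, so this is optimal.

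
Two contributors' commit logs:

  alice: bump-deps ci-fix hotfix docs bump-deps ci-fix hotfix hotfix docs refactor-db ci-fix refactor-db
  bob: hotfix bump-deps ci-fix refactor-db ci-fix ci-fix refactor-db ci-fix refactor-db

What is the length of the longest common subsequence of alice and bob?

Match bump-deps [1,2], ci-fix [2,5], ci-fix [6,6], refactor-db [10,7], ci-fix [11,8], refactor-db [12,9] — 6 commits in the same relative order in both. Since dp[12][9] = 6, nothing longer is possible.

6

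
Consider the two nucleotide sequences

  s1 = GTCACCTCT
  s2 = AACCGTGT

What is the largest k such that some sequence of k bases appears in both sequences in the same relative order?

5

Let dp[i][j] be the LCS length of the first i bases of s1 and the first j bases of s2. dp[i][j] = dp[i-1][j-1]+1 when the i-th and j-th bases match, else max(dp[i-1][j], dp[i][j-1]).
    ·  A  A  C  C  G  T  G  T
 ·  0  0  0  0  0  0  0  0  0
 G  0  0  0  0  0  1  1  1  1
 T  0  0  0  0  0  1  2  2  2
 C  0  0  0  1  1  1  2  2  2
 A  0  1  1  1  1  1  2  2  2
 C  0  1  1  2  2  2  2  2  2
 C  0  1  1  2  3  3  3  3  3
 T  0  1  1  2  3  3  4  4  4
 C  0  1  1  2  3  3  4  4  4
 T  0  1  1  2  3  3  4  4  5
dp[9][8] = 5. One LCS (by backtracking along matches): ACCTT.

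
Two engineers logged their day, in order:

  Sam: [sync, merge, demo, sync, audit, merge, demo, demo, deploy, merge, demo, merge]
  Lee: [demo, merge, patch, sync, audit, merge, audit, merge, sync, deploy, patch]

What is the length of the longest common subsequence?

Taking sync [1,4], then merge [2,6], then audit [5,7], then merge [6,8], then deploy [9,10] gives a common subsequence of length 5. The LCS DP gives dp[12][11] = 5, so this is optimal.

5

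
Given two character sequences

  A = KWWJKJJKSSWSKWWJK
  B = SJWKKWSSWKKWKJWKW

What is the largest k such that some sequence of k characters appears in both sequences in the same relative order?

Match W (A #3, B #3), K (A #5, B #4), K (A #8, B #5), S (A #9, B #7), S (A #10, B #8), W (A #11, B #9), K (A #13, B #11), W (A #14, B #12), W (A #15, B #15), K (A #17, B #16) — 10 characters in the same relative order in both. The LCS DP gives dp[17][17] = 10, so this is optimal.

10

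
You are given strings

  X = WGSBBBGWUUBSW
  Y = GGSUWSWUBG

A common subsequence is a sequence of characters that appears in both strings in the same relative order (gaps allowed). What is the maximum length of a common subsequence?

Pick W at X[1]=Y[5] → S at X[3]=Y[6] → W at X[8]=Y[7] → U at X[10]=Y[8] → B at X[11]=Y[9]; all 5 characters appear in both, in order. Since dp[13][10] = 5, nothing longer is possible.

5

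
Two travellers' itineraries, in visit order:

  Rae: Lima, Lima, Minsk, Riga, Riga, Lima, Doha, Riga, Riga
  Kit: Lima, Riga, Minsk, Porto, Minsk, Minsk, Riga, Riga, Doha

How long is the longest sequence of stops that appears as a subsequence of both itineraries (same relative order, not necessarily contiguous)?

5

Taking Lima [1,1], Minsk [3,6], Riga [4,7], Riga [5,8], Doha [7,9] gives a common subsequence of length 5, and the DP table's final entry dp[9][9] is also 5, so no common subsequence is longer.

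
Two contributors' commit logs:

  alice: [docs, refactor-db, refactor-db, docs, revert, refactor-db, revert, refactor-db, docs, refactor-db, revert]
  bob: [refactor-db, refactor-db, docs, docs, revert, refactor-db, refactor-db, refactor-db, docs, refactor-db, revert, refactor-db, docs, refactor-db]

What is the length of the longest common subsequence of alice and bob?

Pick docs (alice #1, bob #4); then refactor-db (alice #2, bob #7); then refactor-db (alice #3, bob #8); then docs (alice #4, bob #9); then refactor-db (alice #6, bob #10); then revert (alice #7, bob #11); then refactor-db (alice #8, bob #12); then docs (alice #9, bob #13); then refactor-db (alice #10, bob #14); all 9 commits appear in both, in order. Since dp[11][14] = 9, nothing longer is possible.

9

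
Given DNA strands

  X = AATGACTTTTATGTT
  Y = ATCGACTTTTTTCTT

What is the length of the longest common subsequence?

12

Match A at X[2]=Y[1], then T at X[3]=Y[2], then G at X[4]=Y[4], then A at X[5]=Y[5], then C at X[6]=Y[6], then T at X[7]=Y[8], then T at X[8]=Y[9], then T at X[9]=Y[10], then T at X[10]=Y[11], then T at X[12]=Y[12], then T at X[14]=Y[14], then T at X[15]=Y[15] — 12 bases in the same relative order in both. Since dp[15][15] = 12, nothing longer is possible.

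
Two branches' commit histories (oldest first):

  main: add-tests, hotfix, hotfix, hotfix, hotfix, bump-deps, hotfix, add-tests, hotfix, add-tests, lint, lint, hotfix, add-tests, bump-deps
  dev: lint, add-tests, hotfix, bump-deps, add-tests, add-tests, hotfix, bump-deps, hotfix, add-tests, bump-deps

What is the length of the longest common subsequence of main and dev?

8

Pick add-tests (main #1, dev #2), then hotfix (main #5, dev #3), then bump-deps (main #6, dev #4), then add-tests (main #8, dev #6), then hotfix (main #9, dev #7), then hotfix (main #13, dev #9), then add-tests (main #14, dev #10), then bump-deps (main #15, dev #11); all 8 commits appear in both, in order, and the DP table's final entry dp[15][11] is also 8, so no common subsequence is longer.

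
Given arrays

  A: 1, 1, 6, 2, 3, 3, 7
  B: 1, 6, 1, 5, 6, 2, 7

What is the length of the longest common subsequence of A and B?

5

Pick 1 (A #1, B #1), 1 (A #2, B #3), 6 (A #3, B #5), 2 (A #4, B #6), 7 (A #7, B #7); all 5 values appear in both, in order. The LCS DP gives dp[7][7] = 5, so this is optimal.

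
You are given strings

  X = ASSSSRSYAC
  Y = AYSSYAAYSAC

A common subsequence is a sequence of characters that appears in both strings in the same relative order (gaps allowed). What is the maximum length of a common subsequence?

6

Taking A [1,1], then S [2,3], then S [3,4], then S [7,9], then A [9,10], then C [10,11] gives a common subsequence of length 6. The LCS DP gives dp[10][11] = 6, so this is optimal.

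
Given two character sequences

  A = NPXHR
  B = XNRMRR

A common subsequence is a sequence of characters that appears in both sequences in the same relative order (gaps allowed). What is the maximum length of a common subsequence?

Pick N (A #1, B #2) → R (A #5, B #6); all 2 characters appear in both, in order, and the DP table's final entry dp[5][6] is also 2, so no common subsequence is longer.

2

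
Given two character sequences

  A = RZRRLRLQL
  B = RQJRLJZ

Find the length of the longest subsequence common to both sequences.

Pick R (A #1, B #1), R (A #4, B #4), L (A #5, B #5); all 3 characters appear in both, in order. dp[9][7] = 3 confirms this is the maximum.

3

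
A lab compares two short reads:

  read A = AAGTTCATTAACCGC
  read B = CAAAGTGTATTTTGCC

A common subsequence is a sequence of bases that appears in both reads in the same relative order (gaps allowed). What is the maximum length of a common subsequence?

10

Match A at read A[1]=read B[3], then A at read A[2]=read B[4], then G at read A[3]=read B[5], then T at read A[4]=read B[6], then T at read A[5]=read B[8], then A at read A[7]=read B[9], then T at read A[8]=read B[12], then T at read A[9]=read B[13], then C at read A[13]=read B[15], then C at read A[15]=read B[16] — 10 bases in the same relative order in both. Since dp[15][16] = 10, nothing longer is possible.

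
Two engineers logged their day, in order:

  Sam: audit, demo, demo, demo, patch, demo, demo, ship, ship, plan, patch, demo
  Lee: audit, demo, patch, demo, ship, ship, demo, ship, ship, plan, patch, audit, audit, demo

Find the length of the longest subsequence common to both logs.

One common subsequence of length 10: audit at Sam[1]=Lee[1]; then demo at Sam[4]=Lee[2]; then patch at Sam[5]=Lee[3]; then demo at Sam[6]=Lee[4]; then demo at Sam[7]=Lee[7]; then ship at Sam[8]=Lee[8]; then ship at Sam[9]=Lee[9]; then plan at Sam[10]=Lee[10]; then patch at Sam[11]=Lee[11]; then demo at Sam[12]=Lee[14]. The LCS DP gives dp[12][14] = 10, so this is optimal.

10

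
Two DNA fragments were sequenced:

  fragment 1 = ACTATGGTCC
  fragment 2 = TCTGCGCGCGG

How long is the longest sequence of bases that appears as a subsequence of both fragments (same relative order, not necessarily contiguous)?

6

Let dp[i][j] be the LCS length of the first i bases of fragment 1 and the first j bases of fragment 2. dp[i][j] = dp[i-1][j-1]+1 when the i-th and j-th bases match, else max(dp[i-1][j], dp[i][j-1]).
    ·  T  C  T  G  C  G  C  G  C  G  G
 ·  0  0  0  0  0  0  0  0  0  0  0  0
 A  0  0  0  0  0  0  0  0  0  0  0  0
 C  0  0  1  1  1  1  1  1  1  1  1  1
 T  0  1  1  2  2  2  2  2  2  2  2  2
 A  0  1  1  2  2  2  2  2  2  2  2  2
 T  0  1  1  2  2  2  2  2  2  2  2  2
 G  0  1  1  2  3  3  3  3  3  3  3  3
 G  0  1  1  2  3  3  4  4  4  4  4  4
 T  0  1  1  2  3  3  4  4  4  4  4  4
 C  0  1  2  2  3  4  4  5  5  5  5  5
 C  0  1  2  2  3  4  4  5  5  6  6  6
dp[10][11] = 6. One LCS (by backtracking along matches): CTGGCC.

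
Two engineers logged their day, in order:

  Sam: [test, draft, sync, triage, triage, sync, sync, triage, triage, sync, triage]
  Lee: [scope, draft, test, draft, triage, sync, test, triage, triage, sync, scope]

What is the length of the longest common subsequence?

7

One common subsequence of length 7: test (Sam #1, Lee #3), then draft (Sam #2, Lee #4), then triage (Sam #5, Lee #5), then sync (Sam #6, Lee #6), then triage (Sam #8, Lee #8), then triage (Sam #9, Lee #9), then sync (Sam #10, Lee #10). dp[11][11] = 7 confirms this is the maximum.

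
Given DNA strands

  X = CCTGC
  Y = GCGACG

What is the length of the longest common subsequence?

Taking C (X #1, Y #2); then C (X #2, Y #5); then G (X #4, Y #6) gives a common subsequence of length 3. Since dp[5][6] = 3, nothing longer is possible.

3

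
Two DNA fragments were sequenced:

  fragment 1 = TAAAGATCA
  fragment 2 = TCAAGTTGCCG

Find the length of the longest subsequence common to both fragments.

Match T [1,1] → A [3,3] → A [4,4] → G [5,5] → T [7,7] → C [8,10] — 6 bases in the same relative order in both. Since dp[9][11] = 6, nothing longer is possible.

6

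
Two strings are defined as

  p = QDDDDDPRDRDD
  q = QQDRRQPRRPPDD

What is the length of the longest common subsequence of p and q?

Pick Q (p #1, q #2), D (p #2, q #3), P (p #7, q #7), R (p #8, q #8), R (p #10, q #9), D (p #11, q #12), D (p #12, q #13); all 7 characters appear in both, in order. The LCS DP gives dp[12][13] = 7, so this is optimal.

7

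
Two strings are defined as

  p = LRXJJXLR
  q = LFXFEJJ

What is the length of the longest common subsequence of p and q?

Match L [1,1] → X [3,3] → J [4,6] → J [5,7] — 4 characters in the same relative order in both, and the DP table's final entry dp[8][7] is also 4, so no common subsequence is longer.

4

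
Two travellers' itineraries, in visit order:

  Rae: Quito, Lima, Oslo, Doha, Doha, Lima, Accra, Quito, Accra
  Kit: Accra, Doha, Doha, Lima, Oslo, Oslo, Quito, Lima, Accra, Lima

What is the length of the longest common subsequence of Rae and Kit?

5

One common subsequence of length 5: Doha [4,2], then Doha [5,3], then Lima [6,4], then Quito [8,7], then Accra [9,9]. Since dp[9][10] = 5, nothing longer is possible.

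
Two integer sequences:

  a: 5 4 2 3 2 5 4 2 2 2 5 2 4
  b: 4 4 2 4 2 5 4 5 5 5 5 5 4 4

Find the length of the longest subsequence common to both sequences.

Pick 4 [2,2] → 2 [3,3] → 2 [5,5] → 5 [6,6] → 4 [7,7] → 5 [11,12] → 4 [13,14]; all 7 values appear in both, in order. dp[13][14] = 7 confirms this is the maximum.

7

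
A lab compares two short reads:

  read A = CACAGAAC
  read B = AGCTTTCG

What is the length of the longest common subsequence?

Let dp[i][j] be the LCS length of the first i bases of read A and the first j bases of read B. dp[i][j] = dp[i-1][j-1]+1 when the i-th and j-th bases match, else max(dp[i-1][j], dp[i][j-1]).
    ·  A  G  C  T  T  T  C  G
 ·  0  0  0  0  0  0  0  0  0
 C  0  0  0  1  1  1  1  1  1
 A  0  1  1  1  1  1  1  1  1
 C  0  1  1  2  2  2  2  2  2
 A  0  1  1  2  2  2  2  2  2
 G  0  1  2  2  2  2  2  2  3
 A  0  1  2  2  2  2  2  2  3
 A  0  1  2  2  2  2  2  2  3
 C  0  1  2  3  3  3  3  3  3
dp[8][8] = 3. One LCS (by backtracking along matches): CCG.

3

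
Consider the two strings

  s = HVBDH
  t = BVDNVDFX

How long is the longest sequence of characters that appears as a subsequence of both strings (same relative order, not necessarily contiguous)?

2

Let dp[i][j] be the LCS length of the first i characters of s and the first j characters of t. dp[i][j] = dp[i-1][j-1]+1 when the i-th and j-th characters match, else max(dp[i-1][j], dp[i][j-1]).
    ·  B  V  D  N  V  D  F  X
 ·  0  0  0  0  0  0  0  0  0
 H  0  0  0  0  0  0  0  0  0
 V  0  0  1  1  1  1  1  1  1
 B  0  1  1  1  1  1  1  1  1
 D  0  1  1  2  2  2  2  2  2
 H  0  1  1  2  2  2  2  2  2
dp[5][8] = 2. One LCS (by backtracking along matches): VD.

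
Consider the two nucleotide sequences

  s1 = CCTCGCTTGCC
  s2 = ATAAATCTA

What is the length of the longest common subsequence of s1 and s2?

Match T [3,6], C [6,7], T [7,8] — 3 bases in the same relative order in both. dp[11][9] = 3 confirms this is the maximum.

3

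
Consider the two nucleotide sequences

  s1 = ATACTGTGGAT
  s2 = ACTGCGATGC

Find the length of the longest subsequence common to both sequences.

7

Match A at s1[3]=s2[1], then C at s1[4]=s2[2], then T at s1[5]=s2[3], then G at s1[6]=s2[4], then G at s1[9]=s2[6], then A at s1[10]=s2[7], then T at s1[11]=s2[8] — 7 bases in the same relative order in both. The LCS DP gives dp[11][10] = 7, so this is optimal.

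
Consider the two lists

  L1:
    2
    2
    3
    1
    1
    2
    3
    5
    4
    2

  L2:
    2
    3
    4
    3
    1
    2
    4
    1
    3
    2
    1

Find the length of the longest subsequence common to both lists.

6

Taking 2 at L1[1]=L2[1], 3 at L1[3]=L2[4], 1 at L1[4]=L2[5], 1 at L1[5]=L2[8], 3 at L1[7]=L2[9], 2 at L1[10]=L2[10] gives a common subsequence of length 6, and the DP table's final entry dp[10][11] is also 6, so no common subsequence is longer.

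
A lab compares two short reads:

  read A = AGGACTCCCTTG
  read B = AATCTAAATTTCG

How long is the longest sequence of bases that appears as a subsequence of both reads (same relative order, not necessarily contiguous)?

One common subsequence of length 7: A at read A[1]=read B[1] → A at read A[4]=read B[2] → C at read A[5]=read B[4] → T at read A[6]=read B[9] → T at read A[10]=read B[10] → T at read A[11]=read B[11] → G at read A[12]=read B[13], and the DP table's final entry dp[12][13] is also 7, so no common subsequence is longer.

7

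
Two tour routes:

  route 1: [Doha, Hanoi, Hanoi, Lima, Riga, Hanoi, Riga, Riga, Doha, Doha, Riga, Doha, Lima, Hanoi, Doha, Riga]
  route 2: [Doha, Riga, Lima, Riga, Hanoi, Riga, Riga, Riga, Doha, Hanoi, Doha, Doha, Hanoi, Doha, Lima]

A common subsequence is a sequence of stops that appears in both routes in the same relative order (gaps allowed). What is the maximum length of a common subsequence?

11

Match Doha (route 1 #1, route 2 #1), then Lima (route 1 #4, route 2 #3), then Riga (route 1 #5, route 2 #4), then Hanoi (route 1 #6, route 2 #5), then Riga (route 1 #7, route 2 #7), then Riga (route 1 #8, route 2 #8), then Doha (route 1 #9, route 2 #9), then Doha (route 1 #10, route 2 #11), then Doha (route 1 #12, route 2 #12), then Hanoi (route 1 #14, route 2 #13), then Doha (route 1 #15, route 2 #14) — 11 stops in the same relative order in both. The LCS DP gives dp[16][15] = 11, so this is optimal.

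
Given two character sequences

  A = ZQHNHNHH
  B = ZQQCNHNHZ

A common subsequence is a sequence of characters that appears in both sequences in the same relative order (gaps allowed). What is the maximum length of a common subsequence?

6

Pick Z [1,1] → Q [2,3] → N [4,5] → H [5,6] → N [6,7] → H [7,8]; all 6 characters appear in both, in order. The LCS DP gives dp[8][9] = 6, so this is optimal.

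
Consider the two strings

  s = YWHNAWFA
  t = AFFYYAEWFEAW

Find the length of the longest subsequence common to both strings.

5

Pick Y (s #1, t #5) → A (s #5, t #6) → W (s #6, t #8) → F (s #7, t #9) → A (s #8, t #11); all 5 characters appear in both, in order. Since dp[8][12] = 5, nothing longer is possible.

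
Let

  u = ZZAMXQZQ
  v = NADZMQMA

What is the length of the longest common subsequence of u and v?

Let dp[i][j] be the LCS length of the first i characters of u and the first j characters of v. dp[i][j] = dp[i-1][j-1]+1 when the i-th and j-th characters match, else max(dp[i-1][j], dp[i][j-1]).
    ·  N  A  D  Z  M  Q  M  A
 ·  0  0  0  0  0  0  0  0  0
 Z  0  0  0  0  1  1  1  1  1
 Z  0  0  0  0  1  1  1  1  1
 A  0  0  1  1  1  1  1  1  2
 M  0  0  1  1  1  2  2  2  2
 X  0  0  1  1  1  2  2  2  2
 Q  0  0  1  1  1  2  3  3  3
 Z  0  0  1  1  2  2  3  3  3
 Q  0  0  1  1  2  2  3  3  3
dp[8][8] = 3. One LCS (by backtracking along matches): ZMQ.

3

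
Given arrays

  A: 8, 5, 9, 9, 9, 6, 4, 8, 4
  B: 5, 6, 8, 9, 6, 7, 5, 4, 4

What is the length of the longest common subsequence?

Let dp[i][j] be the LCS length of the first i values of A and the first j values of B. dp[i][j] = dp[i-1][j-1]+1 when the i-th and j-th values match, else max(dp[i-1][j], dp[i][j-1]).
    ·  5  6  8  9  6  7  5  4  4
 ·  0  0  0  0  0  0  0  0  0  0
 8  0  0  0  1  1  1  1  1  1  1
 5  0  1  1  1  1  1  1  2  2  2
 9  0  1  1  1  2  2  2  2  2  2
 9  0  1  1  1  2  2  2  2  2  2
 9  0  1  1  1  2  2  2  2  2  2
 6  0  1  2  2  2  3  3  3  3  3
 4  0  1  2  2  2  3  3  3  4  4
 8  0  1  2  3  3  3  3  3  4  4
 4  0  1  2  3  3  3  3  3  4  5
dp[9][9] = 5. One LCS (by backtracking along matches): 8, 9, 6, 4, 4.

5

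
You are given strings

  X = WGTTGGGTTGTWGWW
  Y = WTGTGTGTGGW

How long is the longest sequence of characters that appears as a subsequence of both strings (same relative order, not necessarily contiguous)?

9

Pick W [1,1], then G [2,3], then T [3,4], then T [4,6], then G [7,7], then T [9,8], then G [10,9], then G [13,10], then W [15,11]; all 9 characters appear in both, in order. The LCS DP gives dp[15][11] = 9, so this is optimal.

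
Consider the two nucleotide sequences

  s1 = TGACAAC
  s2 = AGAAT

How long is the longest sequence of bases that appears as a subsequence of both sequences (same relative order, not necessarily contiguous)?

3

Taking G at s1[2]=s2[2], A at s1[3]=s2[3], A at s1[5]=s2[4] gives a common subsequence of length 3, and the DP table's final entry dp[7][5] is also 3, so no common subsequence is longer.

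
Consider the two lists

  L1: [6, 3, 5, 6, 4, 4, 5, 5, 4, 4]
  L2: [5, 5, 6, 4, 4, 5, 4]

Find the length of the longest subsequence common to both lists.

Let dp[i][j] be the LCS length of the first i values of L1 and the first j values of L2. dp[i][j] = dp[i-1][j-1]+1 when the i-th and j-th values match, else max(dp[i-1][j], dp[i][j-1]).
    ·  5  5  6  4  4  5  4
 ·  0  0  0  0  0  0  0  0
 6  0  0  0  1  1  1  1  1
 3  0  0  0  1  1  1  1  1
 5  0  1  1  1  1  1  2  2
 6  0  1  1  2  2  2  2  2
 4  0  1  1  2  3  3  3  3
 4  0  1  1  2  3  4  4  4
 5  0  1  2  2  3  4  5  5
 5  0  1  2  2  3  4  5  5
 4  0  1  2  2  3  4  5  6
 4  0  1  2  2  3  4  5  6
dp[10][7] = 6. One LCS (by backtracking along matches): 5, 6, 4, 4, 5, 4.

6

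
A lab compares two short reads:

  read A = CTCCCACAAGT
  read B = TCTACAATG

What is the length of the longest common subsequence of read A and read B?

7

Match C (read A #1, read B #2) → T (read A #2, read B #3) → A (read A #6, read B #4) → C (read A #7, read B #5) → A (read A #8, read B #6) → A (read A #9, read B #7) → G (read A #10, read B #9) — 7 bases in the same relative order in both. dp[11][9] = 7 confirms this is the maximum.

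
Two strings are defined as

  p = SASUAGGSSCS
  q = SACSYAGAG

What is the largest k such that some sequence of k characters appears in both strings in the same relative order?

One common subsequence of length 6: S at p[1]=q[1], A at p[2]=q[2], S at p[3]=q[4], A at p[5]=q[6], G at p[6]=q[7], G at p[7]=q[9], and the DP table's final entry dp[11][9] is also 6, so no common subsequence is longer.

6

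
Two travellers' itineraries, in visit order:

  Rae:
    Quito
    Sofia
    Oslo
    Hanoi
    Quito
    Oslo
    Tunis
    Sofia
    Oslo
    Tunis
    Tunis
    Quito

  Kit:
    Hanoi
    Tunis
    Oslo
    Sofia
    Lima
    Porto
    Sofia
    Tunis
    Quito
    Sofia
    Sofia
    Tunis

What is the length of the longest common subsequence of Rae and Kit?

Pick Hanoi at Rae[4]=Kit[1] → Oslo at Rae[6]=Kit[3] → Tunis at Rae[7]=Kit[8] → Sofia at Rae[8]=Kit[11] → Tunis at Rae[11]=Kit[12]; all 5 stops appear in both, in order. Since dp[12][12] = 5, nothing longer is possible.

5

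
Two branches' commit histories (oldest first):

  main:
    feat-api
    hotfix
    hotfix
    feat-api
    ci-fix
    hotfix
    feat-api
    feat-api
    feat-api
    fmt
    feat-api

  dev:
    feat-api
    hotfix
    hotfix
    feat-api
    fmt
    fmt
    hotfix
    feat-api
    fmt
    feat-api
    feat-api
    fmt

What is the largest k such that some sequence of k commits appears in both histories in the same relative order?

Match feat-api at main[1]=dev[1], hotfix at main[2]=dev[2], hotfix at main[3]=dev[3], feat-api at main[4]=dev[4], hotfix at main[6]=dev[7], feat-api at main[7]=dev[8], feat-api at main[8]=dev[10], feat-api at main[9]=dev[11], fmt at main[10]=dev[12] — 9 commits in the same relative order in both. The LCS DP gives dp[11][12] = 9, so this is optimal.

9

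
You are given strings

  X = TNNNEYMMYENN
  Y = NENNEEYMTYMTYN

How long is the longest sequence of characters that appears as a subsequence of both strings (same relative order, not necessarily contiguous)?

9

One common subsequence of length 9: N at X[2]=Y[1], then N at X[3]=Y[3], then N at X[4]=Y[4], then E at X[5]=Y[6], then Y at X[6]=Y[7], then M at X[7]=Y[8], then M at X[8]=Y[11], then Y at X[9]=Y[13], then N at X[12]=Y[14]. Since dp[12][14] = 9, nothing longer is possible.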